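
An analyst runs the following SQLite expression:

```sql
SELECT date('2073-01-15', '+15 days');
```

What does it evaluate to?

2073-01-30

Advancing 15 more days within January lands on 2073-01-30.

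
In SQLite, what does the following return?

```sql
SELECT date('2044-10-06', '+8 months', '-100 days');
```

Adding +8 months to 2044-10-06 gives 2045-06-06.
Applying '-100 days' to 2045-06-06: counting 100 days back gives 2045-02-26.

2045-02-26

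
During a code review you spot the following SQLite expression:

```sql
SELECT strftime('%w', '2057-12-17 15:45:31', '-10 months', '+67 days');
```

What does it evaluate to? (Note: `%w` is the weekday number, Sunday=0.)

3

First apply '-10 months', '+67 days': 2057-12-17 15:45:31 → 2057-04-25 15:45:31.
2057-04-25 is a Wednesday; with Sunday=0 that is 3.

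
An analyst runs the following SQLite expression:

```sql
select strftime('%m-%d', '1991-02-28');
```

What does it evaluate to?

`%m-%d` extracts the month-day: 02-28.

02-28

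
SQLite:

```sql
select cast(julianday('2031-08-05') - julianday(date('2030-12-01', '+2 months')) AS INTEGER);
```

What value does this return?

Adding +2 months to 2030-12-01 gives 2031-02-01.
27 days remain in February 2031 after the 1st (28 − 1).
March 2031: 31 days.
April 2031: 30 days.
May 2031: 31 days.
June 2031: 30 days.
July 2031: 31 days.
Then 5 days into August 2031.
Total: 27 + 31 + 30 + 31 + 30 + 31 + 5 = 185.

185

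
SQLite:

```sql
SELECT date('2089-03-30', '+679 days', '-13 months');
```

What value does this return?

Applying '+679 days' to 2089-03-30: counting 679 days forward gives 2091-02-07.
Adding -13 months to 2091-02-07 gives 2090-01-07.

2090-01-07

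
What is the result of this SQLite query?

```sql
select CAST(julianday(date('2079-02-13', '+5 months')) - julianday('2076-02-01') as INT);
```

Adding +5 months to 2079-02-13 gives 2079-07-13.
28 days remain in February 2076 after the 1st (29 − 1).
Full months from March 2076 through June 2079 contribute their day counts.
Then 13 days into July 2079.
Total: 28 + 31 + 30 + 31 + 30 + 31 + 31 + 30 + 31 + 30 + 31 + 31 + 28 + 31 + 30 + 31 + 30 + 31 + 31 + 30 + 31 + 30 + 31 + 31 + 28 + 31 + 30 + 31 + 30 + 31 + 31 + 30 + 31 + 30 + 31 + 31 + 28 + 31 + 30 + 31 + 30 + 13 = 1258.

1258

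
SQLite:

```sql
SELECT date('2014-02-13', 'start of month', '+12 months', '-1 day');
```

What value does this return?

2015-01-31

`start of month` rewinds 2014-02-13 to 2014-02-01.
Adding +12 months to 2014-02-01 gives 2015-02-01.
Going back 1 day from 2015-02-01 reaches 2015-01-31 (last day of January, 31 days).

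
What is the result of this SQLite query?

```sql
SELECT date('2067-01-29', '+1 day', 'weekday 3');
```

Advancing 1 more day within January lands on 2067-01-30.
`weekday 3` advances to the next Wednesday; 2067-01-30 is a Sunday, so it moves forward to 2067-02-02.

2067-02-02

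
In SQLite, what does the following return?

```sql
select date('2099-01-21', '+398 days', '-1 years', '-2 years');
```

2097-02-23

Applying '+398 days' to 2099-01-21: counting 398 days forward gives 2100-02-23.
Adding -1 year to 2100-02-23 gives 2099-02-23.
Adding -2 years to 2099-02-23 gives 2097-02-23.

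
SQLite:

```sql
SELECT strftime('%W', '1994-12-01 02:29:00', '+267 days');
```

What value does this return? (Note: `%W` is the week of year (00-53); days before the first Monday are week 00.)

34

First apply '+267 days': 1994-12-01 02:29:00 → 1995-08-25 02:29:00.
1995-08-25 is a Friday. SQLite's %W counts Mondays since the year started; the result is 34.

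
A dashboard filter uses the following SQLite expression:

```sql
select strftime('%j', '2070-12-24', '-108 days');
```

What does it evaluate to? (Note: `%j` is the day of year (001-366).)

First apply '-108 days': 2070-12-24 → 2070-09-07.
Day-of-year for 2070-09-07: days since 2070-01-01 inclusive = 250, zero-padded to 250.

250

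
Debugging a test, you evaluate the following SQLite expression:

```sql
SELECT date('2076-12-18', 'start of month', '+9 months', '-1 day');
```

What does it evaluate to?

`start of month` rewinds 2076-12-18 to 2076-12-01.
Adding +9 months to 2076-12-01 gives 2077-09-01.
Going back 1 day from 2077-09-01 reaches 2077-08-31 (last day of August, 31 days).

2077-08-31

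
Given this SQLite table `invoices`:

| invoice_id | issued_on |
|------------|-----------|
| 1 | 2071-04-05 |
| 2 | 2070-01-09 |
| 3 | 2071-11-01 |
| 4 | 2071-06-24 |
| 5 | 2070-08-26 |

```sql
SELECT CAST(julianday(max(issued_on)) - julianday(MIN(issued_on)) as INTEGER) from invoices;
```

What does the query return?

MIN = 2070-01-09, MAX = 2071-11-01.
22 days remain in January 2070 after the 9th (31 − 9).
Full months from February 2070 through October 2071 contribute their day counts.
Then 1 day into November 2071.
Total: 22 + 28 + 31 + 30 + 31 + 30 + 31 + 31 + 30 + 31 + 30 + 31 + 31 + 28 + 31 + 30 + 31 + 30 + 31 + 31 + 30 + 31 + 1 = 661.

661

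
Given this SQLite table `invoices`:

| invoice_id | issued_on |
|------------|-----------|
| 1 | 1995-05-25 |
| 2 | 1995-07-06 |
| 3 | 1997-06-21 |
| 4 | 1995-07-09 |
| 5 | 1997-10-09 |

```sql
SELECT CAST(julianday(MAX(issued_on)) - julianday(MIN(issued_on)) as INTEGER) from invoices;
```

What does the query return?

MIN = 1995-05-25, MAX = 1997-10-09.
6 days remain in May 1995 after the 25th (31 − 25).
Full months from June 1995 through September 1997 contribute their day counts.
Then 9 days into October 1997.
Total: 6 + 30 + 31 + 31 + 30 + 31 + 30 + 31 + 31 + 29 + 31 + 30 + 31 + 30 + 31 + 31 + 30 + 31 + 30 + 31 + 31 + 28 + 31 + 30 + 31 + 30 + 31 + 31 + 30 + 9 = 868.

868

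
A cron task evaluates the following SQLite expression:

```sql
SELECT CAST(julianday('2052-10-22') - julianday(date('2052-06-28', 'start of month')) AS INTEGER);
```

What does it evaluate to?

143

`start of month` rewinds 2052-06-28 to 2052-06-01.
29 days remain in June 2052 after the 1st (30 − 1).
July 2052: 31 days.
August 2052: 31 days.
September 2052: 30 days.
Then 22 days into October 2052.
Total: 29 + 31 + 31 + 30 + 22 = 143.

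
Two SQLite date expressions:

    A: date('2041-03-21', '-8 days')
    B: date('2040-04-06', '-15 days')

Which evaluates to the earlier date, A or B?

B

A = 2041-03-13.
B = 2040-03-22.
B is earlier.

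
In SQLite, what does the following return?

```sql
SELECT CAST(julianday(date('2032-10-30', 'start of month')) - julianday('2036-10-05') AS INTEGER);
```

-1465

`start of month` rewinds 2032-10-30 to 2032-10-01.
30 days remain in October 2032 after the 1st (31 − 1).
Full months from November 2032 through September 2036 contribute their day counts.
Then 5 days into October 2036.
Total: 30 + 30 + 31 + 31 + 28 + 31 + 30 + 31 + 30 + 31 + 31 + 30 + 31 + 30 + 31 + 31 + 28 + 31 + 30 + 31 + 30 + 31 + 31 + 30 + 31 + 30 + 31 + 31 + 28 + 31 + 30 + 31 + 30 + 31 + 31 + 30 + 31 + 30 + 31 + 31 + 29 + 31 + 30 + 31 + 30 + 31 + 31 + 30 + 5 = 1465.
The subtraction is earlier − later, so the result is −1465 → -1465.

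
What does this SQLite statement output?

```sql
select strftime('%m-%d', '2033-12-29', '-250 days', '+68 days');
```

06-30

First apply '-250 days', '+68 days': 2033-12-29 → 2033-06-30.
`%m-%d` extracts the month-day: 06-30.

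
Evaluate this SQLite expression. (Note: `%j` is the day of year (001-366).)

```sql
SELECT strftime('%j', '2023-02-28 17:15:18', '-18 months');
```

First apply '-18 months': 2023-02-28 17:15:18 → 2021-08-28 17:15:18.
Day-of-year for 2021-08-28: days since 2021-01-01 inclusive = 240, zero-padded to 240.

240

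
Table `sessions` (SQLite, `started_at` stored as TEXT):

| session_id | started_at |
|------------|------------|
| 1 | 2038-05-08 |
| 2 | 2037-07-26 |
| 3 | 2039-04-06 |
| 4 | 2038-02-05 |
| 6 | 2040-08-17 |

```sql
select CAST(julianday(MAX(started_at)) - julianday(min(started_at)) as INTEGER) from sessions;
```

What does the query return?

MIN = 2037-07-26, MAX = 2040-08-17.
5 days remain in July 2037 after the 26th (31 − 26).
Full months from August 2037 through July 2040 contribute their day counts.
Then 17 days into August 2040.
Total: 5 + 31 + 30 + 31 + 30 + 31 + 31 + 28 + 31 + 30 + 31 + 30 + 31 + 31 + 30 + 31 + 30 + 31 + 31 + 28 + 31 + 30 + 31 + 30 + 31 + 31 + 30 + 31 + 30 + 31 + 31 + 29 + 31 + 30 + 31 + 30 + 31 + 17 = 1118.

1118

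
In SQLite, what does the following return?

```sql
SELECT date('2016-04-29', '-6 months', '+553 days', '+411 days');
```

2018-06-19

Adding -6 months to 2016-04-29 gives 2015-10-29.
Applying '+553 days' to 2015-10-29: counting 553 days forward gives 2017-05-04.
Applying '+411 days' to 2017-05-04: counting 411 days forward gives 2018-06-19.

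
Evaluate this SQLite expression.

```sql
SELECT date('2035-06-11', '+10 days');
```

Advancing 10 more days within June lands on 2035-06-21.

2035-06-21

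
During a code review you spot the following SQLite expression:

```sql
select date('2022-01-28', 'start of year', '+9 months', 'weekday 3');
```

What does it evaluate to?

`start of year` rewinds 2022-01-28 to 2022-01-01.
Adding +9 months to 2022-01-01 gives 2022-10-01.
`weekday 3` advances to the next Wednesday; 2022-10-01 is a Saturday, so it moves forward to 2022-10-05.

2022-10-05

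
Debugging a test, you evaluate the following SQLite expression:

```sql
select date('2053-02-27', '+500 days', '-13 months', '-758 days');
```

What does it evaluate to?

Applying '+500 days' to 2053-02-27: counting 500 days forward gives 2054-07-12.
Adding -13 months to 2054-07-12 gives 2053-06-12.
Applying '-758 days' to 2053-06-12: counting 758 days back gives 2051-05-16.

2051-05-16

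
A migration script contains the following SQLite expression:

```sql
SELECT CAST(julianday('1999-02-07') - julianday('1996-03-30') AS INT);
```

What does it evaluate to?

1044

1 day remains in March 1996 after the 30th (31 − 30).
Full months from April 1996 through January 1999 contribute their day counts.
Then 7 days into February 1999.
Total: 1 + 30 + 31 + 30 + 31 + 31 + 30 + 31 + 30 + 31 + 31 + 28 + 31 + 30 + 31 + 30 + 31 + 31 + 30 + 31 + 30 + 31 + 31 + 28 + 31 + 30 + 31 + 30 + 31 + 31 + 30 + 31 + 30 + 31 + 31 + 7 = 1044.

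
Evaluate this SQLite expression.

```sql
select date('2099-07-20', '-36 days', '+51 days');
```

2099-08-04

Going back 20 days from 2099-07-20 reaches 2099-06-30 (last day of June, 30 days).
Going back 16 days within June lands on 2099-06-14.
Applying '+51 days' to 2099-06-14: counting 51 days forward gives 2099-08-04.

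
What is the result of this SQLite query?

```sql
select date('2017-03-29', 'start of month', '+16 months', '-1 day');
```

`start of month` rewinds 2017-03-29 to 2017-03-01.
Adding +16 months to 2017-03-01 gives 2018-07-01.
Going back 1 day from 2018-07-01 reaches 2018-06-30 (last day of June, 30 days).

2018-06-30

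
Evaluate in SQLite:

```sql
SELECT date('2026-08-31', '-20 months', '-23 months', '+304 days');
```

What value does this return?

2023-12-01

Adding -20 months to 2026-08-31 gives 2024-12-31.
Adding -23 months to 2024-12-31 gives 2023-01-31.
Applying '+304 days' to 2023-01-31: counting 304 days forward gives 2023-12-01.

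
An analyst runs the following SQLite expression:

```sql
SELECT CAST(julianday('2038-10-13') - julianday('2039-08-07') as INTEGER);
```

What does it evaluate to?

-298

18 days remain in October 2038 after the 13th (31 − 13).
Full months from November 2038 through July 2039 contribute their day counts.
Then 7 days into August 2039.
Total: 18 + 30 + 31 + 31 + 28 + 31 + 30 + 31 + 30 + 31 + 7 = 298.
The subtraction is earlier − later, so the result is −298 → -298.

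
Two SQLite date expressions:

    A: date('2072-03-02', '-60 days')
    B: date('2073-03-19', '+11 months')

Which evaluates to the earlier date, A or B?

A

A = 2072-01-02.
B = 2074-02-19.
A is earlier.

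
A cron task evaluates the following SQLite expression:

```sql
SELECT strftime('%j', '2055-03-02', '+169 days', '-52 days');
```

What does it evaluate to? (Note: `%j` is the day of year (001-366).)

178

First apply '+169 days', '-52 days': 2055-03-02 → 2055-06-27.
Day-of-year for 2055-06-27: days since 2055-01-01 inclusive = 178, zero-padded to 178.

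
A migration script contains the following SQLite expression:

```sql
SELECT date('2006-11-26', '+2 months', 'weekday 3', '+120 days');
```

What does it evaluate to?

Adding +2 months to 2006-11-26 gives 2007-01-26.
`weekday 3` advances to the next Wednesday; 2007-01-26 is a Friday, so it moves forward to 2007-01-31.
Applying '+120 days' to 2007-01-31: counting 120 days forward gives 2007-05-31.

2007-05-31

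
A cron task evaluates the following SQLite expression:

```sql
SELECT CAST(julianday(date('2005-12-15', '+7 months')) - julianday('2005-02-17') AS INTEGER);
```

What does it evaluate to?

Adding +7 months to 2005-12-15 gives 2006-07-15.
11 days remain in February 2005 after the 17th (28 − 17).
Full months from March 2005 through June 2006 contribute their day counts.
Then 15 days into July 2006.
Total: 11 + 31 + 30 + 31 + 30 + 31 + 31 + 30 + 31 + 30 + 31 + 31 + 28 + 31 + 30 + 31 + 30 + 15 = 513.

513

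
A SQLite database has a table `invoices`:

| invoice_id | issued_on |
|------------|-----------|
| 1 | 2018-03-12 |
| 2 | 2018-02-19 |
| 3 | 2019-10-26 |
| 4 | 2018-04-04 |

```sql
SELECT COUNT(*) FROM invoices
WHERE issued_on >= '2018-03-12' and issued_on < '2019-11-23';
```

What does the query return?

3

Rows in [2018-03-12, 2019-11-23): 2018-03-12, 2019-10-26, 2018-04-04 → 3 rows.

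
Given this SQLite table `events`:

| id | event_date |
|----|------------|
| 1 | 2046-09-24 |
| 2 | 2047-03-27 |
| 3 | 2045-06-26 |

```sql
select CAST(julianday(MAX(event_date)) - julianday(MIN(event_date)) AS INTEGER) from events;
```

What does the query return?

MIN = 2045-06-26, MAX = 2047-03-27.
4 days remain in June 2045 after the 26th (30 − 26).
Full months from July 2045 through February 2047 contribute their day counts.
Then 27 days into March 2047.
Total: 4 + 31 + 31 + 30 + 31 + 30 + 31 + 31 + 28 + 31 + 30 + 31 + 30 + 31 + 31 + 30 + 31 + 30 + 31 + 31 + 28 + 27 = 639.

639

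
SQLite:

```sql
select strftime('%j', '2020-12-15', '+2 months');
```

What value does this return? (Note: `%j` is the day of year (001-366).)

First apply '+2 months': 2020-12-15 → 2021-02-15.
Day-of-year for 2021-02-15: days since 2021-01-01 inclusive = 46, zero-padded to 046.

046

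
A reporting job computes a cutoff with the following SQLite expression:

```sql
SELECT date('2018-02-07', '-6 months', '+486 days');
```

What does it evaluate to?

2018-12-06

Adding -6 months to 2018-02-07 gives 2017-08-07.
Applying '+486 days' to 2017-08-07: counting 486 days forward gives 2018-12-06.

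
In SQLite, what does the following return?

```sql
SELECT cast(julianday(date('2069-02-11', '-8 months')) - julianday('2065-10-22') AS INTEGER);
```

963

Adding -8 months to 2069-02-11 gives 2068-06-11.
9 days remain in October 2065 after the 22nd (31 − 22).
Full months from November 2065 through May 2068 contribute their day counts.
Then 11 days into June 2068.
Total: 9 + 30 + 31 + 31 + 28 + 31 + 30 + 31 + 30 + 31 + 31 + 30 + 31 + 30 + 31 + 31 + 28 + 31 + 30 + 31 + 30 + 31 + 31 + 30 + 31 + 30 + 31 + 31 + 29 + 31 + 30 + 31 + 11 = 963.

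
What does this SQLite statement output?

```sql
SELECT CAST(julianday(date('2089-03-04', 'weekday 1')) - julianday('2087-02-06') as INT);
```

760

`weekday 1` advances to the next Monday; 2089-03-04 is a Friday, so it moves forward to 2089-03-07.
22 days remain in February 2087 after the 6th (28 − 6).
Full months from March 2087 through February 2089 contribute their day counts.
Then 7 days into March 2089.
Total: 22 + 31 + 30 + 31 + 30 + 31 + 31 + 30 + 31 + 30 + 31 + 31 + 29 + 31 + 30 + 31 + 30 + 31 + 31 + 30 + 31 + 30 + 31 + 31 + 28 + 7 = 760.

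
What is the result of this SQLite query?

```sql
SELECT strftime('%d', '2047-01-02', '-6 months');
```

02

First apply '-6 months': 2047-01-02 → 2046-07-02.
`%d` extracts the 2-digit day of month: 02.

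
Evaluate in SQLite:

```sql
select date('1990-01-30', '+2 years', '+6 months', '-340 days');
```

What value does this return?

Adding +2 years to 1990-01-30 gives 1992-01-30.
Adding +6 months to 1992-01-30 gives 1992-07-30.
Applying '-340 days' to 1992-07-30: counting 340 days back gives 1991-08-25.

1991-08-25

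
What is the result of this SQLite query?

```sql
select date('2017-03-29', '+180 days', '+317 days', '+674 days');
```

Applying '+180 days' to 2017-03-29: counting 180 days forward gives 2017-09-25.
Applying '+317 days' to 2017-09-25: counting 317 days forward gives 2018-08-08.
Applying '+674 days' to 2018-08-08: counting 674 days forward gives 2020-06-12.

2020-06-12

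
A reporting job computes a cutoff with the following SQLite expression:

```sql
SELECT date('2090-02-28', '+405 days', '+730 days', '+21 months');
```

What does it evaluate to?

Applying '+405 days' to 2090-02-28: counting 405 days forward gives 2091-04-09.
Applying '+730 days' to 2091-04-09: counting 730 days forward gives 2093-04-08.
Adding +21 months to 2093-04-08 gives 2095-01-08.

2095-01-08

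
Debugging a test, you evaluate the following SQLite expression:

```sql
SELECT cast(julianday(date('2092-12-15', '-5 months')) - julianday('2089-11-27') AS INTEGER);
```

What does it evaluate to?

Adding -5 months to 2092-12-15 gives 2092-07-15.
3 days remain in November 2089 after the 27th (30 − 27).
Full months from December 2089 through June 2092 contribute their day counts.
Then 15 days into July 2092.
Total: 3 + 31 + 31 + 28 + 31 + 30 + 31 + 30 + 31 + 31 + 30 + 31 + 30 + 31 + 31 + 28 + 31 + 30 + 31 + 30 + 31 + 31 + 30 + 31 + 30 + 31 + 31 + 29 + 31 + 30 + 31 + 30 + 15 = 961.

961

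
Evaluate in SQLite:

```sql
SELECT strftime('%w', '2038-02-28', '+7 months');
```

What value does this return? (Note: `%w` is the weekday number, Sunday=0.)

2

First apply '+7 months': 2038-02-28 → 2038-09-28.
2038-09-28 is a Tuesday; with Sunday=0 that is 2.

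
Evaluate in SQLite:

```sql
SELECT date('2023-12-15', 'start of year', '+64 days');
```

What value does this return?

2023-03-06

`start of year` rewinds 2023-12-15 to 2023-01-01.
Applying '+64 days' to 2023-01-01: counting 64 days forward gives 2023-03-06.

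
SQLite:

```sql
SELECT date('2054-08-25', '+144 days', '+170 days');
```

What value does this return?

2055-07-05

Applying '+144 days' to 2054-08-25: counting 144 days forward gives 2055-01-16.
Applying '+170 days' to 2055-01-16: counting 170 days forward gives 2055-07-05.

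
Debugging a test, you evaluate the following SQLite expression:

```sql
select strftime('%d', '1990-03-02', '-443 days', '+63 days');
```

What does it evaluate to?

First apply '-443 days', '+63 days': 1990-03-02 → 1989-02-15.
`%d` extracts the 2-digit day of month: 15.

15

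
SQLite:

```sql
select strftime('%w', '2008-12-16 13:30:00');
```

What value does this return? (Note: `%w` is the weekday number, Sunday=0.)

2008-12-16 is a Tuesday; with Sunday=0 that is 2.

2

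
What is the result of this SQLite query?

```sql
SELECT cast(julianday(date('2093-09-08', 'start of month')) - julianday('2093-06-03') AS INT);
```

`start of month` rewinds 2093-09-08 to 2093-09-01.
27 days remain in June 2093 after the 3rd (30 − 3).
July 2093: 31 days.
August 2093: 31 days.
Then 1 day into September 2093.
Total: 27 + 31 + 31 + 1 = 90.

90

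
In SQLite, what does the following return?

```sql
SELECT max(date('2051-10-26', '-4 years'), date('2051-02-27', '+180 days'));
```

date('2051-10-26', '-4 years') → 2047-10-26.
date('2051-02-27', '+180 days') → 2051-08-26.
Later of the two is 2051-08-26.

2051-08-26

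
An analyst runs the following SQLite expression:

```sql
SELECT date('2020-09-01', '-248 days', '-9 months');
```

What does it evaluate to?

2019-03-28

Applying '-248 days' to 2020-09-01: counting 248 days back gives 2019-12-28.
Adding -9 months to 2019-12-28 gives 2019-03-28.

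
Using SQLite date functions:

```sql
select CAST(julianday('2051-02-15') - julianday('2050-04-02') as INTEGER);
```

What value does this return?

319

28 days remain in April 2050 after the 2nd (30 − 2).
Full months from May 2050 through January 2051 contribute their day counts.
Then 15 days into February 2051.
Total: 28 + 31 + 30 + 31 + 31 + 30 + 31 + 30 + 31 + 31 + 15 = 319.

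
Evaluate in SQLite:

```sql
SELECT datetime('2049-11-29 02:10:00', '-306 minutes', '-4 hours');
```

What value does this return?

306 minutes = 5h 6m; -306 minutes from 2049-11-29 02:10:00 is 2049-11-28 21:04:00 (crosses midnight).
-4 hours from 2049-11-28 21:04:00 is 2049-11-28 17:04:00.

2049-11-28 17:04:00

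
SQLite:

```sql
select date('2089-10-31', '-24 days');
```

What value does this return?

2089-10-07

Going back 24 days within October lands on 2089-10-07.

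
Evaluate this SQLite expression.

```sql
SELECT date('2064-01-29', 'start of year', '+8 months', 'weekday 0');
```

2064-09-07

`start of year` rewinds 2064-01-29 to 2064-01-01.
Adding +8 months to 2064-01-01 gives 2064-09-01.
`weekday 0` advances to the next Sunday; 2064-09-01 is a Monday, so it moves forward to 2064-09-07.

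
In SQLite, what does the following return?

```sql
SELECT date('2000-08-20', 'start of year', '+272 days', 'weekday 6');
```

2000-09-30

`start of year` rewinds 2000-08-20 to 2000-01-01.
Applying '+272 days' to 2000-01-01: counting 272 days forward gives 2000-09-29.
`weekday 6` advances to the next Saturday; 2000-09-29 is a Friday, so it moves forward to 2000-09-30.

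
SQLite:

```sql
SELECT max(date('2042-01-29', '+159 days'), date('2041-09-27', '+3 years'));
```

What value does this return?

2044-09-27

date('2042-01-29', '+159 days') → 2042-07-07.
date('2041-09-27', '+3 years') → 2044-09-27.
Later of the two is 2044-09-27.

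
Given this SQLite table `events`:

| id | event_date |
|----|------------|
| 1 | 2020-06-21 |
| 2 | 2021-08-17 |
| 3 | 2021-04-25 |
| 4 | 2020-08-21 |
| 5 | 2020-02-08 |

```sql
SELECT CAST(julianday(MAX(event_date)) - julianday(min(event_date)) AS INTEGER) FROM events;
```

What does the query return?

556

MIN = 2020-02-08, MAX = 2021-08-17.
21 days remain in February 2020 after the 8th (29 − 8).
Full months from March 2020 through July 2021 contribute their day counts.
Then 17 days into August 2021.
Total: 21 + 31 + 30 + 31 + 30 + 31 + 31 + 30 + 31 + 30 + 31 + 31 + 28 + 31 + 30 + 31 + 30 + 31 + 17 = 556.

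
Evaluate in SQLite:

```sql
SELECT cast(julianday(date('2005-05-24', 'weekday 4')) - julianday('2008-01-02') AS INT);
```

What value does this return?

-951

`weekday 4` advances to the next Thursday; 2005-05-24 is a Tuesday, so it moves forward to 2005-05-26.
5 days remain in May 2005 after the 26th (31 − 26).
Full months from June 2005 through December 2007 contribute their day counts.
Then 2 days into January 2008.
Total: 5 + 30 + 31 + 31 + 30 + 31 + 30 + 31 + 31 + 28 + 31 + 30 + 31 + 30 + 31 + 31 + 30 + 31 + 30 + 31 + 31 + 28 + 31 + 30 + 31 + 30 + 31 + 31 + 30 + 31 + 30 + 31 + 2 = 951.
The subtraction is earlier − later, so the result is −951 → -951.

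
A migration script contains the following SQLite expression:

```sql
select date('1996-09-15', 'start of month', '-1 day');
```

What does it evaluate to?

1996-08-31

`start of month` rewinds 1996-09-15 to 1996-09-01.
Going back 1 day from 1996-09-01 reaches 1996-08-31 (last day of August, 31 days).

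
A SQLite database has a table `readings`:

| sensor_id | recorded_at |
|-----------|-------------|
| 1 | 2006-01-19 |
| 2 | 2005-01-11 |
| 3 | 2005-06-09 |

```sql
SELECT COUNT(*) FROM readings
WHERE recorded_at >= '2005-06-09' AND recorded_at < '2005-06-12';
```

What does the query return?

Rows in [2005-06-09, 2005-06-12): 2005-06-09 → 1 row.

1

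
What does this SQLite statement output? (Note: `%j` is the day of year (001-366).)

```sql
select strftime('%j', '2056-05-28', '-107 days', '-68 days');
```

339

First apply '-107 days', '-68 days': 2056-05-28 → 2055-12-05.
Day-of-year for 2055-12-05: days since 2055-01-01 inclusive = 339, zero-padded to 339.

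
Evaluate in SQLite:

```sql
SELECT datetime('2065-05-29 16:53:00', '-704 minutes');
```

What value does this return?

704 minutes = 11h 44m; -704 minutes from 2065-05-29 16:53:00 is 2065-05-29 05:09:00.

2065-05-29 05:09:00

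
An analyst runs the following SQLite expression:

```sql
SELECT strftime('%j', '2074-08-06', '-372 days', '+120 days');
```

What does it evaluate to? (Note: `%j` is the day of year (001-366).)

First apply '-372 days', '+120 days': 2074-08-06 → 2073-11-27.
Day-of-year for 2073-11-27: days since 2073-01-01 inclusive = 331, zero-padded to 331.

331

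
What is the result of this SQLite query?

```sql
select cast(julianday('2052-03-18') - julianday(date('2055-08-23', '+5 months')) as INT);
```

-1406

Adding +5 months to 2055-08-23 gives 2056-01-23.
13 days remain in March 2052 after the 18th (31 − 18).
Full months from April 2052 through December 2055 contribute their day counts.
Then 23 days into January 2056.
Total: 13 + 30 + 31 + 30 + 31 + 31 + 30 + 31 + 30 + 31 + 31 + 28 + 31 + 30 + 31 + 30 + 31 + 31 + 30 + 31 + 30 + 31 + 31 + 28 + 31 + 30 + 31 + 30 + 31 + 31 + 30 + 31 + 30 + 31 + 31 + 28 + 31 + 30 + 31 + 30 + 31 + 31 + 30 + 31 + 30 + 31 + 23 = 1406.
The subtraction is earlier − later, so the result is −1406 → -1406.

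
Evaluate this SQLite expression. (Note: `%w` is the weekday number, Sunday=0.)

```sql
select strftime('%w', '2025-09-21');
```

2025-09-21 is a Sunday; with Sunday=0 that is 0.

0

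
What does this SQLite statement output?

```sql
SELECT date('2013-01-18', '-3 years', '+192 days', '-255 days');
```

Adding -3 years to 2013-01-18 gives 2010-01-18.
Applying '+192 days' to 2010-01-18: counting 192 days forward gives 2010-07-29.
Applying '-255 days' to 2010-07-29: counting 255 days back gives 2009-11-16.

2009-11-16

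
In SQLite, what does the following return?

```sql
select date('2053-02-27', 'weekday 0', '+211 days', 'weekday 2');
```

`weekday 0` advances to the next Sunday; 2053-02-27 is a Thursday, so it moves forward to 2053-03-02.
Applying '+211 days' to 2053-03-02: counting 211 days forward gives 2053-09-29.
`weekday 2` advances to the next Tuesday; 2053-09-29 is a Monday, so it moves forward to 2053-09-30.

2053-09-30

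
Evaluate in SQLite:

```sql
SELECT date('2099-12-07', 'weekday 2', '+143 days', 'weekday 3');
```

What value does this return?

`weekday 2` advances to the next Tuesday; 2099-12-07 is a Monday, so it moves forward to 2099-12-08.
Applying '+143 days' to 2099-12-08: counting 143 days forward gives 2100-04-30.
`weekday 3` advances to the next Wednesday; 2100-04-30 is a Friday, so it moves forward to 2100-05-05.

2100-05-05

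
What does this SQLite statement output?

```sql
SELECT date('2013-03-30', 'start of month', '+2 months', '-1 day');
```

2013-04-30

`start of month` rewinds 2013-03-30 to 2013-03-01.
Adding +2 months to 2013-03-01 gives 2013-05-01.
Going back 1 day from 2013-05-01 reaches 2013-04-30 (last day of April, 30 days).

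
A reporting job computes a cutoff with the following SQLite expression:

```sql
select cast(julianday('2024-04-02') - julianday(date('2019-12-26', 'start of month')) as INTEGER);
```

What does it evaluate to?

1584

`start of month` rewinds 2019-12-26 to 2019-12-01.
30 days remain in December 2019 after the 1st (31 − 1).
Full months from January 2020 through March 2024 contribute their day counts.
Then 2 days into April 2024.
Total: 30 + 31 + 29 + 31 + 30 + 31 + 30 + 31 + 31 + 30 + 31 + 30 + 31 + 31 + 28 + 31 + 30 + 31 + 30 + 31 + 31 + 30 + 31 + 30 + 31 + 31 + 28 + 31 + 30 + 31 + 30 + 31 + 31 + 30 + 31 + 30 + 31 + 31 + 28 + 31 + 30 + 31 + 30 + 31 + 31 + 30 + 31 + 30 + 31 + 31 + 29 + 31 + 2 = 1584.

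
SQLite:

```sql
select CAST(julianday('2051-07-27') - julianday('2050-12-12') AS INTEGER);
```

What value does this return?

227

19 days remain in December 2050 after the 12th (31 − 12).
Full months from January 2051 through June 2051 contribute their day counts.
Then 27 days into July 2051.
Total: 19 + 31 + 28 + 31 + 30 + 31 + 30 + 27 = 227.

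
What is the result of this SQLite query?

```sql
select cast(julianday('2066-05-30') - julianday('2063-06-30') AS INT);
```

0 days remain in June 2063 after the 30th (30 − 30).
Full months from July 2063 through April 2066 contribute their day counts.
Then 30 days into May 2066.
Total: 0 + 31 + 31 + 30 + 31 + 30 + 31 + 31 + 29 + 31 + 30 + 31 + 30 + 31 + 31 + 30 + 31 + 30 + 31 + 31 + 28 + 31 + 30 + 31 + 30 + 31 + 31 + 30 + 31 + 30 + 31 + 31 + 28 + 31 + 30 + 30 = 1065.

1065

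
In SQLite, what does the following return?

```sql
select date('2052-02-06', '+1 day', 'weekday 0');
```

2052-02-11

Advancing 1 more day within February lands on 2052-02-07.
`weekday 0` advances to the next Sunday; 2052-02-07 is a Wednesday, so it moves forward to 2052-02-11.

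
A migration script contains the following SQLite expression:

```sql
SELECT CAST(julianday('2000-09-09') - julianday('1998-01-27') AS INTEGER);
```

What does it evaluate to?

4 days remain in January 1998 after the 27th (31 − 27).
Full months from February 1998 through August 2000 contribute their day counts.
Then 9 days into September 2000.
Total: 4 + 28 + 31 + 30 + 31 + 30 + 31 + 31 + 30 + 31 + 30 + 31 + 31 + 28 + 31 + 30 + 31 + 30 + 31 + 31 + 30 + 31 + 30 + 31 + 31 + 29 + 31 + 30 + 31 + 30 + 31 + 31 + 9 = 956.

956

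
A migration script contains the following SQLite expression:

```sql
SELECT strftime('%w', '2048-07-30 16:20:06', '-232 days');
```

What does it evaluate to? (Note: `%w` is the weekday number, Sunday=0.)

First apply '-232 days': 2048-07-30 16:20:06 → 2047-12-11 16:20:06.
2047-12-11 is a Wednesday; with Sunday=0 that is 3.

3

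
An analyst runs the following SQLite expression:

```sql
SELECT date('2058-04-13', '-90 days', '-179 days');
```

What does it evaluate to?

2057-07-18

Applying '-90 days' to 2058-04-13: counting 90 days back gives 2058-01-13.
Applying '-179 days' to 2058-01-13: counting 179 days back gives 2057-07-18.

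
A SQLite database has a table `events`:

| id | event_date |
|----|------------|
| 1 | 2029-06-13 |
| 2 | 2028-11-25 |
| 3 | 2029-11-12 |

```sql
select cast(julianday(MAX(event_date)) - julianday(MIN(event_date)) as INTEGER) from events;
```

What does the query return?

MIN = 2028-11-25, MAX = 2029-11-12.
5 days remain in November 2028 after the 25th (30 − 25).
Full months from December 2028 through October 2029 contribute their day counts.
Then 12 days into November 2029.
Total: 5 + 31 + 31 + 28 + 31 + 30 + 31 + 30 + 31 + 31 + 30 + 31 + 12 = 352.

352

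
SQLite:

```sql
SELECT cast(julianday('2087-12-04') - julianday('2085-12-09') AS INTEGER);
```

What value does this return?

22 days remain in December 2085 after the 9th (31 − 9).
Full months from January 2086 through November 2087 contribute their day counts.
Then 4 days into December 2087.
Total: 22 + 31 + 28 + 31 + 30 + 31 + 30 + 31 + 31 + 30 + 31 + 30 + 31 + 31 + 28 + 31 + 30 + 31 + 30 + 31 + 31 + 30 + 31 + 30 + 4 = 725.

725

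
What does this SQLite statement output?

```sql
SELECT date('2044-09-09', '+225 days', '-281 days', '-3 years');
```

Applying '+225 days' to 2044-09-09: counting 225 days forward gives 2045-04-22.
Applying '-281 days' to 2045-04-22: counting 281 days back gives 2044-07-15.
Adding -3 years to 2044-07-15 gives 2041-07-15.

2041-07-15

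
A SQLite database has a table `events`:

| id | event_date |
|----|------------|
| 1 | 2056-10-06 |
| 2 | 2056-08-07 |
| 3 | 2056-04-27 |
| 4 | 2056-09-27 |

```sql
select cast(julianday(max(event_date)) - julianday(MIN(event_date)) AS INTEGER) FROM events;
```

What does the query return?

MIN = 2056-04-27, MAX = 2056-10-06.
3 days remain in April 2056 after the 27th (30 − 27).
May 2056: 31 days.
June 2056: 30 days.
July 2056: 31 days.
August 2056: 31 days.
September 2056: 30 days.
Then 6 days into October 2056.
Total: 3 + 31 + 30 + 31 + 31 + 30 + 6 = 162.

162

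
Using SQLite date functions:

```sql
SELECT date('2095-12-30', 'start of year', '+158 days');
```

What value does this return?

`start of year` rewinds 2095-12-30 to 2095-01-01.
Applying '+158 days' to 2095-01-01: counting 158 days forward gives 2095-06-08.

2095-06-08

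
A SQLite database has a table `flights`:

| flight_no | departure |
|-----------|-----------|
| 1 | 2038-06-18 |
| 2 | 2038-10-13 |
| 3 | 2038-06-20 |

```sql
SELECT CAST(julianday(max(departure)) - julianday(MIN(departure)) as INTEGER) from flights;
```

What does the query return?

MIN = 2038-06-18, MAX = 2038-10-13.
12 days remain in June 2038 after the 18th (30 − 18).
July 2038: 31 days.
August 2038: 31 days.
September 2038: 30 days.
Then 13 days into October 2038.
Total: 12 + 31 + 31 + 30 + 13 = 117.

117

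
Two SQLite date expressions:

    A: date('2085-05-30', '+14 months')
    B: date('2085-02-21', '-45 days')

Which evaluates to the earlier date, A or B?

A = 2086-07-30.
B = 2085-01-07.
B is earlier.

B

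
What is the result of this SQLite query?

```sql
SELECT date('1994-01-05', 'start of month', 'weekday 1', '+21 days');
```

1994-01-24

`start of month` rewinds 1994-01-05 to 1994-01-01.
`weekday 1` advances to the next Monday; 1994-01-01 is a Saturday, so it moves forward to 1994-01-03.
Advancing 21 more days within January lands on 1994-01-24.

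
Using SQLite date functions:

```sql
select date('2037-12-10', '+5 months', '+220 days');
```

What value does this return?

2038-12-16

Adding +5 months to 2037-12-10 gives 2038-05-10.
Applying '+220 days' to 2038-05-10: counting 220 days forward gives 2038-12-16.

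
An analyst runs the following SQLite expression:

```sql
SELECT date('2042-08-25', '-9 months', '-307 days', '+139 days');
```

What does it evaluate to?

Adding -9 months to 2042-08-25 gives 2041-11-25.
Applying '-307 days' to 2041-11-25: counting 307 days back gives 2041-01-22.
Applying '+139 days' to 2041-01-22: counting 139 days forward gives 2041-06-10.

2041-06-10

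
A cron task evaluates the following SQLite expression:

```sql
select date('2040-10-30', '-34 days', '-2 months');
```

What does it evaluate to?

Going back 30 days from 2040-10-30 reaches 2040-09-30 (last day of September, 30 days).
Going back 4 days within September lands on 2040-09-26.
Adding -2 months to 2040-09-26 gives 2040-07-26.

2040-07-26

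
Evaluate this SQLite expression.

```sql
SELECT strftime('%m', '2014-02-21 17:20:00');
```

02

`%m` extracts the 2-digit month (01-12): 02.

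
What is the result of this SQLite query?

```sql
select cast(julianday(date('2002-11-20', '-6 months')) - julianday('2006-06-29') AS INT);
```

Adding -6 months to 2002-11-20 gives 2002-05-20.
11 days remain in May 2002 after the 20th (31 − 20).
Full months from June 2002 through May 2006 contribute their day counts.
Then 29 days into June 2006.
Total: 11 + 30 + 31 + 31 + 30 + 31 + 30 + 31 + 31 + 28 + 31 + 30 + 31 + 30 + 31 + 31 + 30 + 31 + 30 + 31 + 31 + 29 + 31 + 30 + 31 + 30 + 31 + 31 + 30 + 31 + 30 + 31 + 31 + 28 + 31 + 30 + 31 + 30 + 31 + 31 + 30 + 31 + 30 + 31 + 31 + 28 + 31 + 30 + 31 + 29 = 1501.
The subtraction is earlier − later, so the result is −1501 → -1501.

-1501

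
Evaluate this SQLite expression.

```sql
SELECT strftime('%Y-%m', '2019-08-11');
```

2019-08

`%Y-%m` extracts the year-month: 2019-08.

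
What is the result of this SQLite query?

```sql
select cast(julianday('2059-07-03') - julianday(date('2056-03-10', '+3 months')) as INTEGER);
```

1118

Adding +3 months to 2056-03-10 gives 2056-06-10.
20 days remain in June 2056 after the 10th (30 − 10).
Full months from July 2056 through June 2059 contribute their day counts.
Then 3 days into July 2059.
Total: 20 + 31 + 31 + 30 + 31 + 30 + 31 + 31 + 28 + 31 + 30 + 31 + 30 + 31 + 31 + 30 + 31 + 30 + 31 + 31 + 28 + 31 + 30 + 31 + 30 + 31 + 31 + 30 + 31 + 30 + 31 + 31 + 28 + 31 + 30 + 31 + 30 + 3 = 1118.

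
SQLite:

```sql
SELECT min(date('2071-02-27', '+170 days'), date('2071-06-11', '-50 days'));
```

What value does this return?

date('2071-02-27', '+170 days') → 2071-08-16.
date('2071-06-11', '-50 days') → 2071-04-22.
Earlier of the two is 2071-04-22.

2071-04-22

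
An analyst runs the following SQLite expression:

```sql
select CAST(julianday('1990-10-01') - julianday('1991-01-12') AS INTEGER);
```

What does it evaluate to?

-103

30 days remain in October 1990 after the 1st (31 − 1).
November 1990: 30 days.
December 1990: 31 days.
Then 12 days into January 1991.
Total: 30 + 30 + 31 + 12 = 103.
The subtraction is earlier − later, so the result is −103 → -103.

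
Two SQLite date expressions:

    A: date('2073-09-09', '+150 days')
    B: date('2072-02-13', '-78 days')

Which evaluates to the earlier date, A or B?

B

A = 2074-02-06.
B = 2071-11-27.
B is earlier.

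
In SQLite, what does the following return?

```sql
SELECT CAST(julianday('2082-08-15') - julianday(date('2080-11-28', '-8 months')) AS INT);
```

870

Adding -8 months to 2080-11-28 gives 2080-03-28.
3 days remain in March 2080 after the 28th (31 − 28).
Full months from April 2080 through July 2082 contribute their day counts.
Then 15 days into August 2082.
Total: 3 + 30 + 31 + 30 + 31 + 31 + 30 + 31 + 30 + 31 + 31 + 28 + 31 + 30 + 31 + 30 + 31 + 31 + 30 + 31 + 30 + 31 + 31 + 28 + 31 + 30 + 31 + 30 + 31 + 15 = 870.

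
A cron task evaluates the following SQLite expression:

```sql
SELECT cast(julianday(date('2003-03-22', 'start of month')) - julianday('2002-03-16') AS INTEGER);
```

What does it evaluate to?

`start of month` rewinds 2003-03-22 to 2003-03-01.
15 days remain in March 2002 after the 16th (31 − 16).
Full months from April 2002 through February 2003 contribute their day counts.
Then 1 day into March 2003.
Total: 15 + 30 + 31 + 30 + 31 + 31 + 30 + 31 + 30 + 31 + 31 + 28 + 1 = 350.

350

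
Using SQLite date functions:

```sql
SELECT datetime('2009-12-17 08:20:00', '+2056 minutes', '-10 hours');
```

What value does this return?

2056 minutes = 34h 16m; +2056 minutes from 2009-12-17 08:20:00 is 2009-12-18 18:36:00 (crosses midnight).
-10 hours from 2009-12-18 18:36:00 is 2009-12-18 08:36:00.

2009-12-18 08:36:00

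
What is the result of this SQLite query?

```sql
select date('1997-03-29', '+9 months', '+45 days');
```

Adding +9 months to 1997-03-29 gives 1997-12-29.
Applying '+45 days' to 1997-12-29: counting 45 days forward gives 1998-02-12.

1998-02-12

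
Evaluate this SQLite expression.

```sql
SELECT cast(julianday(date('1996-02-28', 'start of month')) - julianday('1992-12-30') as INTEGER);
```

1128

`start of month` rewinds 1996-02-28 to 1996-02-01.
1 day remains in December 1992 after the 30th (31 − 30).
Full months from January 1993 through January 1996 contribute their day counts.
Then 1 day into February 1996.
Total: 1 + 31 + 28 + 31 + 30 + 31 + 30 + 31 + 31 + 30 + 31 + 30 + 31 + 31 + 28 + 31 + 30 + 31 + 30 + 31 + 31 + 30 + 31 + 30 + 31 + 31 + 28 + 31 + 30 + 31 + 30 + 31 + 31 + 30 + 31 + 30 + 31 + 31 + 1 = 1128.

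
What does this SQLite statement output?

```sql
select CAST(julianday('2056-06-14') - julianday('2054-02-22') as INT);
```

6 days remain in February 2054 after the 22nd (28 − 22).
Full months from March 2054 through May 2056 contribute their day counts.
Then 14 days into June 2056.
Total: 6 + 31 + 30 + 31 + 30 + 31 + 31 + 30 + 31 + 30 + 31 + 31 + 28 + 31 + 30 + 31 + 30 + 31 + 31 + 30 + 31 + 30 + 31 + 31 + 29 + 31 + 30 + 31 + 14 = 843.

843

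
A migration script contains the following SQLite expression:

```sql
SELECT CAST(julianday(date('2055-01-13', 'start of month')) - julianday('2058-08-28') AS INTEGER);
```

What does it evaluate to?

-1335

`start of month` rewinds 2055-01-13 to 2055-01-01.
30 days remain in January 2055 after the 1st (31 − 1).
Full months from February 2055 through July 2058 contribute their day counts.
Then 28 days into August 2058.
Total: 30 + 28 + 31 + 30 + 31 + 30 + 31 + 31 + 30 + 31 + 30 + 31 + 31 + 29 + 31 + 30 + 31 + 30 + 31 + 31 + 30 + 31 + 30 + 31 + 31 + 28 + 31 + 30 + 31 + 30 + 31 + 31 + 30 + 31 + 30 + 31 + 31 + 28 + 31 + 30 + 31 + 30 + 31 + 28 = 1335.
The subtraction is earlier − later, so the result is −1335 → -1335.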